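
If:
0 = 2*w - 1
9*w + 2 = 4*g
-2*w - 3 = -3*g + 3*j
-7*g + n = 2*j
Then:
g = 13/8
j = 7/24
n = 287/24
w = 1/2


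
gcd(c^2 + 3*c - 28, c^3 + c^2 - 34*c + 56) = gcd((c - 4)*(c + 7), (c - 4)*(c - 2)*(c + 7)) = c^2 + 3*c - 28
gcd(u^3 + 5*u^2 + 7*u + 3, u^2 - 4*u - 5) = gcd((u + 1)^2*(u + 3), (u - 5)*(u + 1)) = u + 1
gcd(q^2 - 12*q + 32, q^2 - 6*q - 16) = q - 8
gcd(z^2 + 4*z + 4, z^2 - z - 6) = z + 2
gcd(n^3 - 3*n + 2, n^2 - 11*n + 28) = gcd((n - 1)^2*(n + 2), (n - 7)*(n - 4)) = 1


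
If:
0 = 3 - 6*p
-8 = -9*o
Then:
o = 8/9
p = 1/2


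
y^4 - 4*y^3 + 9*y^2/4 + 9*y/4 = y*(y - 3)*(y - 3/2)*(y + 1/2)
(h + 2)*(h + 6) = h^2 + 8*h + 12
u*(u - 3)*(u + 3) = u^3 - 9*u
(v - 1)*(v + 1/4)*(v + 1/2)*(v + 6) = v^4 + 23*v^3/4 - 17*v^2/8 - 31*v/8 - 3/4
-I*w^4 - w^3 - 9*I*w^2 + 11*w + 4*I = (w - 4*I)*(w + I)^2*(-I*w + 1)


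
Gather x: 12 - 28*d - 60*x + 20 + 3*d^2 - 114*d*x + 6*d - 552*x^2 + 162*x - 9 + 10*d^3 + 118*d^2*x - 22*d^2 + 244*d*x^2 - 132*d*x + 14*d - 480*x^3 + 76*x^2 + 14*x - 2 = 10*d^3 - 19*d^2 - 8*d - 480*x^3 + x^2*(244*d - 476) + x*(118*d^2 - 246*d + 116) + 21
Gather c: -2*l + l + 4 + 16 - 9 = 11 - l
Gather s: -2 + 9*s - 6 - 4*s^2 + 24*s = -4*s^2 + 33*s - 8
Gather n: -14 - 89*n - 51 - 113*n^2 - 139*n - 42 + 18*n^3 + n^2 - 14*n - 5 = 18*n^3 - 112*n^2 - 242*n - 112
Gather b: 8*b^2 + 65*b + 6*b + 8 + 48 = 8*b^2 + 71*b + 56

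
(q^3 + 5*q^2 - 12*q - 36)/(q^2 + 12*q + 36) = (q^2 - q - 6)/(q + 6)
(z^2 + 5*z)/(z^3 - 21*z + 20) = z/(z^2 - 5*z + 4)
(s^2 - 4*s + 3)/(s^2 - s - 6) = (s - 1)/(s + 2)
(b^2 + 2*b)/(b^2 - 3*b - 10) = b/(b - 5)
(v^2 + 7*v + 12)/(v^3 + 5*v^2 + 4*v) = (v + 3)/(v*(v + 1))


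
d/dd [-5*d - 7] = -5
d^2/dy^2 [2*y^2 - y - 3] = 4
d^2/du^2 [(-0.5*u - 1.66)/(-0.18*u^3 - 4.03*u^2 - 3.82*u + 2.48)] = (0.0972*u^5 + 2.821608*u^4 + 34.819924*u^3 + 171.28626*u^2 + 187.75956*u + 91.101776)/(0.005832*u^9 + 0.391716*u^8 + 9.14139*u^7 + 81.835939*u^6 + 183.206658*u^5 + 45.358332*u^4 - 170.007464*u^3 - 34.20912*u^2 + 70.483584*u - 15.252992)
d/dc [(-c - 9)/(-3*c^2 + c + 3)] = (3*c^2 - c - (c + 9)*(6*c - 1) - 3)/(-3*c^2 + c + 3)^2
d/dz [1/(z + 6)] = -1/(z + 6)^2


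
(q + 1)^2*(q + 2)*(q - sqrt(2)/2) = q^4 - sqrt(2)*q^3/2 + 4*q^3 - 2*sqrt(2)*q^2 + 5*q^2 - 5*sqrt(2)*q/2 + 2*q - sqrt(2)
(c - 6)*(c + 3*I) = c^2 - 6*c + 3*I*c - 18*I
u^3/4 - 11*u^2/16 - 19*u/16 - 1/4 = (u/4 + 1/4)*(u - 4)*(u + 1/4)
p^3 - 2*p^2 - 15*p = p*(p - 5)*(p + 3)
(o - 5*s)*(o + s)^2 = o^3 - 3*o^2*s - 9*o*s^2 - 5*s^3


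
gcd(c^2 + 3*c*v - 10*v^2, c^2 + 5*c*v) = c + 5*v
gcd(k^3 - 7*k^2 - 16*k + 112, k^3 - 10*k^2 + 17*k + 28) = k^2 - 11*k + 28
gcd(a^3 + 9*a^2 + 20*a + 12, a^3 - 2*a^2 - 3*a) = a + 1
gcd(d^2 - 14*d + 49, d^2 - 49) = d - 7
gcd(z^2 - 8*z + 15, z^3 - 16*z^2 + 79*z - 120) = z^2 - 8*z + 15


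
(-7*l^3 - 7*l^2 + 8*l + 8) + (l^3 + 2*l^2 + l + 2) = -6*l^3 - 5*l^2 + 9*l + 10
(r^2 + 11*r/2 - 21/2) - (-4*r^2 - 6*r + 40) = 5*r^2 + 23*r/2 - 101/2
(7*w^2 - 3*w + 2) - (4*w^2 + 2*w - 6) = 3*w^2 - 5*w + 8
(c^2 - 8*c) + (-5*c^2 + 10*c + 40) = -4*c^2 + 2*c + 40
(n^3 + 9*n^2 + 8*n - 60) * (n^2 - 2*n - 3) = n^5 + 7*n^4 - 13*n^3 - 103*n^2 + 96*n + 180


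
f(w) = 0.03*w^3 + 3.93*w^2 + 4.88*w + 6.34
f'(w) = 0.09*w^2 + 7.86*w + 4.88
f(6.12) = 190.28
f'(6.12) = 56.35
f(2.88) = 53.71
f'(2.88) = 28.26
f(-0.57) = 4.83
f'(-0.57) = 0.43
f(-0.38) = 5.05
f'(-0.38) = 1.91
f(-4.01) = 48.03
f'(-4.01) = -25.19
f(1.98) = 31.64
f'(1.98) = 20.80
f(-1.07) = 5.58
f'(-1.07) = -3.43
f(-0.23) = 5.43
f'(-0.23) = 3.08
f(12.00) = 682.66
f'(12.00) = 112.16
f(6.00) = 183.58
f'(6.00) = 55.28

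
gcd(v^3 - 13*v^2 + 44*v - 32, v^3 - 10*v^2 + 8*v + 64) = v^2 - 12*v + 32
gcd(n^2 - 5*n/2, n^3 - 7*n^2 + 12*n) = n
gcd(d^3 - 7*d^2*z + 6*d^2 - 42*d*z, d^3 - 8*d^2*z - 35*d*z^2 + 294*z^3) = -d + 7*z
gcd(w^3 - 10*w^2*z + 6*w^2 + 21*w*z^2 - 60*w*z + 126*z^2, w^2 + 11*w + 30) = w + 6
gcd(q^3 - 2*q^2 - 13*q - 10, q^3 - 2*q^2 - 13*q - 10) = q^3 - 2*q^2 - 13*q - 10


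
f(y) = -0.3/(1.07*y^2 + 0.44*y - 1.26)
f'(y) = -0.3*(-2.14*y - 0.44)/(1.07*y^2 + 0.44*y - 1.26)^2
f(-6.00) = -0.01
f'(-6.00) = -0.00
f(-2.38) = -0.08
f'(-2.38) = -0.10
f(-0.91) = 0.39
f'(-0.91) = -0.75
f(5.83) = -0.01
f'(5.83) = 0.00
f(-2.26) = -0.09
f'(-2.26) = -0.13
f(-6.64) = -0.01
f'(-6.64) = -0.00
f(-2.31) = -0.09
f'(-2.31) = -0.11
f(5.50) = -0.01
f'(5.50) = 0.00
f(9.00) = -0.00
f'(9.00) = 0.00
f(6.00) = -0.01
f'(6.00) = 0.00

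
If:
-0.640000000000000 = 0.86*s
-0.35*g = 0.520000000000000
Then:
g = -1.49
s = -0.74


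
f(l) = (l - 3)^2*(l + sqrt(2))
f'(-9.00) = 326.06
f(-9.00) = -1092.35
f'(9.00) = 160.97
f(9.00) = 374.91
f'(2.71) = -2.31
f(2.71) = 0.35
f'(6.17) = 58.13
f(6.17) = 76.21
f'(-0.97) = 12.23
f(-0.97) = 7.00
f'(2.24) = -4.98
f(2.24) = 2.11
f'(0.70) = -4.44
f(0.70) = 11.18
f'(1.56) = -6.49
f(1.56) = 6.17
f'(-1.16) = 15.19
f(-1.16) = 4.40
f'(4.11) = 13.50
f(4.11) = 6.81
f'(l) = (l - 3)^2 + (l + sqrt(2))*(2*l - 6) = (l - 3)*(3*l - 3 + 2*sqrt(2))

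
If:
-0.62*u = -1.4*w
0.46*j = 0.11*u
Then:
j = 0.539971949509116*w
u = 2.25806451612903*w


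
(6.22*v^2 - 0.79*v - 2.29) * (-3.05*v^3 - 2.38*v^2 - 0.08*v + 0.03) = -18.971*v^5 - 12.3941*v^4 + 8.3671*v^3 + 5.7*v^2 + 0.1595*v - 0.0687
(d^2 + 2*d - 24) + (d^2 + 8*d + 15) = 2*d^2 + 10*d - 9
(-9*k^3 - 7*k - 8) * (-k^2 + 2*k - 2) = 9*k^5 - 18*k^4 + 25*k^3 - 6*k^2 - 2*k + 16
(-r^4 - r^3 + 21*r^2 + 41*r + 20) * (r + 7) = -r^5 - 8*r^4 + 14*r^3 + 188*r^2 + 307*r + 140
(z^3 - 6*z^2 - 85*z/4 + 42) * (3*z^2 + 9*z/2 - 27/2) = 3*z^5 - 27*z^4/2 - 417*z^3/4 + 891*z^2/8 + 3807*z/8 - 567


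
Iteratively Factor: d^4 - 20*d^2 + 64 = (d - 4)*(d^3 + 4*d^2 - 4*d - 16) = (d - 4)*(d - 2)*(d^2 + 6*d + 8) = (d - 4)*(d - 2)*(d + 2)*(d + 4)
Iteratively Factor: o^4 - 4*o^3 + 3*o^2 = (o)*(o^3 - 4*o^2 + 3*o) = o*(o - 3)*(o^2 - o) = o*(o - 3)*(o - 1)*(o)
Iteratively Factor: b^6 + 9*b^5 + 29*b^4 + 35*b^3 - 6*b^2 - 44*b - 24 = (b + 1)*(b^5 + 8*b^4 + 21*b^3 + 14*b^2 - 20*b - 24) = (b - 1)*(b + 1)*(b^4 + 9*b^3 + 30*b^2 + 44*b + 24) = (b - 1)*(b + 1)*(b + 2)*(b^3 + 7*b^2 + 16*b + 12) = (b - 1)*(b + 1)*(b + 2)^2*(b^2 + 5*b + 6) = (b - 1)*(b + 1)*(b + 2)^2*(b + 3)*(b + 2)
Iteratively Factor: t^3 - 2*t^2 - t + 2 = (t - 2)*(t^2 - 1) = (t - 2)*(t + 1)*(t - 1)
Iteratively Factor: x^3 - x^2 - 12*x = (x)*(x^2 - x - 12) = x*(x - 4)*(x + 3)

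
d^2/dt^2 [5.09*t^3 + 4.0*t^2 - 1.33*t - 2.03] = 30.54*t + 8.0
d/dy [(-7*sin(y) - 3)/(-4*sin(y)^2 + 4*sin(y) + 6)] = (-12*sin(y) + 7*cos(2*y) - 22)*cos(y)/(2*(2*sin(y)^2 - 2*sin(y) - 3)^2)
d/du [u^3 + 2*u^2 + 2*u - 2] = 3*u^2 + 4*u + 2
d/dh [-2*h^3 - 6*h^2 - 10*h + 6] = -6*h^2 - 12*h - 10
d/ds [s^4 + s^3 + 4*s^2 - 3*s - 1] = 4*s^3 + 3*s^2 + 8*s - 3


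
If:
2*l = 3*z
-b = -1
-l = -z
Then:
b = 1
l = 0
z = 0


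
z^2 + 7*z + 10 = (z + 2)*(z + 5)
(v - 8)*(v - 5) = v^2 - 13*v + 40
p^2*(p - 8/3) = p^3 - 8*p^2/3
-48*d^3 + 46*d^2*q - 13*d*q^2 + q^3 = (-8*d + q)*(-3*d + q)*(-2*d + q)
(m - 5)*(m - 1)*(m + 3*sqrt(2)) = m^3 - 6*m^2 + 3*sqrt(2)*m^2 - 18*sqrt(2)*m + 5*m + 15*sqrt(2)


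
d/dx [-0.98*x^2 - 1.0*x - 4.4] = -1.96*x - 1.0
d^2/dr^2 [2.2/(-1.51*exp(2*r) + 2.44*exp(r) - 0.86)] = (-2.2*(3.02*exp(r) - 2.44)*(6.04*exp(r) - 4.88)*exp(r) + (13.288*exp(r) - 5.368)*(1.51*exp(2*r) - 2.44*exp(r) + 0.86))*exp(r)/(1.51*exp(2*r) - 2.44*exp(r) + 0.86)^3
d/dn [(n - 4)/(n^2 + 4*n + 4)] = (10 - n)/(n^3 + 6*n^2 + 12*n + 8)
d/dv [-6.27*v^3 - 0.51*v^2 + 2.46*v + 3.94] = -18.81*v^2 - 1.02*v + 2.46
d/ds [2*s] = 2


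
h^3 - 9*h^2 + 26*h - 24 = (h - 4)*(h - 3)*(h - 2)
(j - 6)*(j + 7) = j^2 + j - 42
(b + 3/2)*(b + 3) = b^2 + 9*b/2 + 9/2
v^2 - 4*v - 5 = (v - 5)*(v + 1)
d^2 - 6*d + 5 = (d - 5)*(d - 1)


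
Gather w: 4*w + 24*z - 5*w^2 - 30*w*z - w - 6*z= -5*w^2 + w*(3 - 30*z) + 18*z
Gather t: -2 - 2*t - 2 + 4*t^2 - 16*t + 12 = 4*t^2 - 18*t + 8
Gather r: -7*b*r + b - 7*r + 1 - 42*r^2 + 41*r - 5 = b - 42*r^2 + r*(34 - 7*b) - 4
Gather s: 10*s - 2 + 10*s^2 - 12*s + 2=10*s^2 - 2*s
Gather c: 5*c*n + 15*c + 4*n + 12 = c*(5*n + 15) + 4*n + 12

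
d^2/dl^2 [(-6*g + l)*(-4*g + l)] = 2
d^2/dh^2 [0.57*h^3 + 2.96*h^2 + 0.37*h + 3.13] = 3.42*h + 5.92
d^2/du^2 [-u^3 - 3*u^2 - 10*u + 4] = -6*u - 6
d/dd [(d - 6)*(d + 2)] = 2*d - 4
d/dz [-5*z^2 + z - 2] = 1 - 10*z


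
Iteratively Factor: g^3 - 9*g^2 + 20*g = (g - 5)*(g^2 - 4*g) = (g - 5)*(g - 4)*(g)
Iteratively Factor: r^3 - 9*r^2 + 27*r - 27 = (r - 3)*(r^2 - 6*r + 9) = (r - 3)^2*(r - 3)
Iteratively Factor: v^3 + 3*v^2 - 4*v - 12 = (v + 3)*(v^2 - 4) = (v + 2)*(v + 3)*(v - 2)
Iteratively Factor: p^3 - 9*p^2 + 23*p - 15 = (p - 1)*(p^2 - 8*p + 15) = (p - 3)*(p - 1)*(p - 5)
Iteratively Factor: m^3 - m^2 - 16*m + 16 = (m + 4)*(m^2 - 5*m + 4) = (m - 1)*(m + 4)*(m - 4)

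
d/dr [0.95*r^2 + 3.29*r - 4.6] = 1.9*r + 3.29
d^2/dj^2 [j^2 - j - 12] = 2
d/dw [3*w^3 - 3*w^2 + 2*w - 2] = 9*w^2 - 6*w + 2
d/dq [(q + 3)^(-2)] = -2/(q + 3)^3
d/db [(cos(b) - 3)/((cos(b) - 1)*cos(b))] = (sin(b) + 3*sin(b)/cos(b)^2 - 6*tan(b))/(cos(b) - 1)^2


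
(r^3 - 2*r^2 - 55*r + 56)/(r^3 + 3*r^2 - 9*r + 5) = (r^2 - r - 56)/(r^2 + 4*r - 5)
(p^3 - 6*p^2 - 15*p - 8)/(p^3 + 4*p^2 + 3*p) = (p^2 - 7*p - 8)/(p*(p + 3))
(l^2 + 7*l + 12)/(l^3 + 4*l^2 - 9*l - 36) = 1/(l - 3)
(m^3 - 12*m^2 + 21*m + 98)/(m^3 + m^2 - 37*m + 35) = (m^3 - 12*m^2 + 21*m + 98)/(m^3 + m^2 - 37*m + 35)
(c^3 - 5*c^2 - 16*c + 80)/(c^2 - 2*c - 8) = (c^2 - c - 20)/(c + 2)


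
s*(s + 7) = s^2 + 7*s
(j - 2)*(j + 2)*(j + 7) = j^3 + 7*j^2 - 4*j - 28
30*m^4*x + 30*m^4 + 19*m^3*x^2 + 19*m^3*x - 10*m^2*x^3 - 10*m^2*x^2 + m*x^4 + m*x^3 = (-6*m + x)*(-5*m + x)*(m + x)*(m*x + m)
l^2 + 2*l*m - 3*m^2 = (l - m)*(l + 3*m)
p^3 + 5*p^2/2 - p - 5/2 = (p - 1)*(p + 1)*(p + 5/2)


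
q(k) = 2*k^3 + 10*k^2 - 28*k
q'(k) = 6*k^2 + 20*k - 28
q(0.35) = -8.49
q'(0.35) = -20.26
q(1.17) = -15.87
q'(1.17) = 3.61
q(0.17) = -4.46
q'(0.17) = -24.43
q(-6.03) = 93.94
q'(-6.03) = 69.57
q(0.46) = -10.57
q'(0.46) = -17.53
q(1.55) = -11.93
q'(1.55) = 17.42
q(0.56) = -12.19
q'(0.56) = -14.92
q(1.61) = -10.81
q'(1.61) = 19.75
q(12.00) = 4560.00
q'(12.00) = 1076.00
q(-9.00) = -396.00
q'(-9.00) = 278.00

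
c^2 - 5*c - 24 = (c - 8)*(c + 3)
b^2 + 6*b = b*(b + 6)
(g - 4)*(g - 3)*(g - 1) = g^3 - 8*g^2 + 19*g - 12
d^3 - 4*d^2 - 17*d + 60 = (d - 5)*(d - 3)*(d + 4)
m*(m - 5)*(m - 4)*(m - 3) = m^4 - 12*m^3 + 47*m^2 - 60*m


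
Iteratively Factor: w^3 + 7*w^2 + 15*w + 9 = (w + 3)*(w^2 + 4*w + 3) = (w + 1)*(w + 3)*(w + 3)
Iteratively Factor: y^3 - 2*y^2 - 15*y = (y + 3)*(y^2 - 5*y) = (y - 5)*(y + 3)*(y)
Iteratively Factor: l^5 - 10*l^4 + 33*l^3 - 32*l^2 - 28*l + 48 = (l - 2)*(l^4 - 8*l^3 + 17*l^2 + 2*l - 24) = (l - 4)*(l - 2)*(l^3 - 4*l^2 + l + 6) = (l - 4)*(l - 3)*(l - 2)*(l^2 - l - 2) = (l - 4)*(l - 3)*(l - 2)^2*(l + 1)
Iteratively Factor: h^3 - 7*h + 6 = (h - 2)*(h^2 + 2*h - 3) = (h - 2)*(h - 1)*(h + 3)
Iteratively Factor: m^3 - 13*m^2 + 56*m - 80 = (m - 4)*(m^2 - 9*m + 20) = (m - 4)^2*(m - 5)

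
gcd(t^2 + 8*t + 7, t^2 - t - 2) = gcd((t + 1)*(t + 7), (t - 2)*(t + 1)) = t + 1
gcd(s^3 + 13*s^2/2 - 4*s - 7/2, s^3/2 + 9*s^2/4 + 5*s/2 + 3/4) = s + 1/2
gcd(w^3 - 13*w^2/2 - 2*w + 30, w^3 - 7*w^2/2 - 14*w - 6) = w^2 - 4*w - 12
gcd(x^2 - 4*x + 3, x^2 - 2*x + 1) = x - 1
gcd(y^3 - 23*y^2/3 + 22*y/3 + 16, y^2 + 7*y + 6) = y + 1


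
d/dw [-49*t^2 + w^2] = 2*w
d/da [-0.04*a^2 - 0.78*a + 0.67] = -0.08*a - 0.78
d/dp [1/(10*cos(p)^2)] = sin(p)/(5*cos(p)^3)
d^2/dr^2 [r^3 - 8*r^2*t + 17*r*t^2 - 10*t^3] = 6*r - 16*t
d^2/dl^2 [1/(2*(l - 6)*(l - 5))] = ((l - 6)^2 + (l - 6)*(l - 5) + (l - 5)^2)/((l - 6)^3*(l - 5)^3)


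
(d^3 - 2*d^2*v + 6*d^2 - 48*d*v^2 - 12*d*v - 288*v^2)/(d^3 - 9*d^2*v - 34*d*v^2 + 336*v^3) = (-d - 6)/(-d + 7*v)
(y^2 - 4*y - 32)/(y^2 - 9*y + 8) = (y + 4)/(y - 1)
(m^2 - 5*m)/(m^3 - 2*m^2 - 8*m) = (5 - m)/(-m^2 + 2*m + 8)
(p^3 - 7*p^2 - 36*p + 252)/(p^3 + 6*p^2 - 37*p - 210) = (p^2 - p - 42)/(p^2 + 12*p + 35)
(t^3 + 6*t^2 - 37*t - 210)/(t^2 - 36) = (t^2 + 12*t + 35)/(t + 6)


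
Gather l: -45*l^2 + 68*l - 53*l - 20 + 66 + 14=-45*l^2 + 15*l + 60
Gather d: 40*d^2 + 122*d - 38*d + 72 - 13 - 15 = 40*d^2 + 84*d + 44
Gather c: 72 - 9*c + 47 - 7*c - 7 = 112 - 16*c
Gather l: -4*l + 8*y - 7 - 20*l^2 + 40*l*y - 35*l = -20*l^2 + l*(40*y - 39) + 8*y - 7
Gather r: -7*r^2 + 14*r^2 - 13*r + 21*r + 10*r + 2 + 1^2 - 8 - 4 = 7*r^2 + 18*r - 9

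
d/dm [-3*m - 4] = -3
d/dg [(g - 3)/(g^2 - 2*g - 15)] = (g^2 - 2*g - 2*(g - 3)*(g - 1) - 15)/(-g^2 + 2*g + 15)^2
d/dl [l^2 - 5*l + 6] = 2*l - 5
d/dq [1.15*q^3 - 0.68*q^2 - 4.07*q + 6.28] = 3.45*q^2 - 1.36*q - 4.07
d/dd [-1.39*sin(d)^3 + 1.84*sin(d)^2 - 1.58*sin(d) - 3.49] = (-4.17*sin(d)^2 + 3.68*sin(d) - 1.58)*cos(d)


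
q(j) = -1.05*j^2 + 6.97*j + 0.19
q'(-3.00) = 13.27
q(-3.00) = -30.17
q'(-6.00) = 19.57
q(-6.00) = -79.43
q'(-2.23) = 11.65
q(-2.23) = -20.57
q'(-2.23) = 11.65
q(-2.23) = -20.57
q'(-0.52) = 8.06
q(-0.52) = -3.72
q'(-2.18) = 11.55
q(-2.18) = -19.99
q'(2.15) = 2.46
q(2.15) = 10.32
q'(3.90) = -1.22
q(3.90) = 11.40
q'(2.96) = 0.75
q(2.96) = 11.62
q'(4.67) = -2.84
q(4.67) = 9.84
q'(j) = 6.97 - 2.1*j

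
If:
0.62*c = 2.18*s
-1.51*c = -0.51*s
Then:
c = 0.00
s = 0.00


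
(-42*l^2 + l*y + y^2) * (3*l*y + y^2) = -126*l^3*y - 39*l^2*y^2 + 4*l*y^3 + y^4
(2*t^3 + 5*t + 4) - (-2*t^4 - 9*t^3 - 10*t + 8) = 2*t^4 + 11*t^3 + 15*t - 4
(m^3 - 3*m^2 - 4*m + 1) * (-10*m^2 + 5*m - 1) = -10*m^5 + 35*m^4 + 24*m^3 - 27*m^2 + 9*m - 1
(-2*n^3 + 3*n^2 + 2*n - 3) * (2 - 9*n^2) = 18*n^5 - 27*n^4 - 22*n^3 + 33*n^2 + 4*n - 6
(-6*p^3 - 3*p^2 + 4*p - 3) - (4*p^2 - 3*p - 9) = -6*p^3 - 7*p^2 + 7*p + 6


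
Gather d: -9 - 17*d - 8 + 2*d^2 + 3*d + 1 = 2*d^2 - 14*d - 16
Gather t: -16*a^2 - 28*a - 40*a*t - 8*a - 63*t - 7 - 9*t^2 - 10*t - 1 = -16*a^2 - 36*a - 9*t^2 + t*(-40*a - 73) - 8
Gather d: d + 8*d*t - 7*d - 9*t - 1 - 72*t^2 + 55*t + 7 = d*(8*t - 6) - 72*t^2 + 46*t + 6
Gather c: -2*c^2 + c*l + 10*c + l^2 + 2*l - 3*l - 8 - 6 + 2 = -2*c^2 + c*(l + 10) + l^2 - l - 12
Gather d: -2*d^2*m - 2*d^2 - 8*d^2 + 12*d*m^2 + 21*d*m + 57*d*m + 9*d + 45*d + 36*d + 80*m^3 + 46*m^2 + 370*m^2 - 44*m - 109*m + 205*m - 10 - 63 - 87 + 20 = d^2*(-2*m - 10) + d*(12*m^2 + 78*m + 90) + 80*m^3 + 416*m^2 + 52*m - 140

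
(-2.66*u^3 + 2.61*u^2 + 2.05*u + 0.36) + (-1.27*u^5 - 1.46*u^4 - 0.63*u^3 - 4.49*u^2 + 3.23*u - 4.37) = -1.27*u^5 - 1.46*u^4 - 3.29*u^3 - 1.88*u^2 + 5.28*u - 4.01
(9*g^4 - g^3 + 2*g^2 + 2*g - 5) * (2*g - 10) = 18*g^5 - 92*g^4 + 14*g^3 - 16*g^2 - 30*g + 50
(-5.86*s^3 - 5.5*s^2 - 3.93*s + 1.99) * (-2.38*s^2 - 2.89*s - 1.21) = 13.9468*s^5 + 30.0254*s^4 + 32.339*s^3 + 13.2765*s^2 - 0.9958*s - 2.4079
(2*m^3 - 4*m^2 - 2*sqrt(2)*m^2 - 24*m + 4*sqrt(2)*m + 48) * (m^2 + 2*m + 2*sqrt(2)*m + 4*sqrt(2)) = 2*m^5 + 2*sqrt(2)*m^4 - 40*m^3 - 56*sqrt(2)*m^2 + 128*m + 192*sqrt(2)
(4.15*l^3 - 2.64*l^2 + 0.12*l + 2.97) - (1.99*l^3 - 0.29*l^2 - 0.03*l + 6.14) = 2.16*l^3 - 2.35*l^2 + 0.15*l - 3.17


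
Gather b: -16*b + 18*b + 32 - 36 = 2*b - 4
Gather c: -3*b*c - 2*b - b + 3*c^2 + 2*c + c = -3*b + 3*c^2 + c*(3 - 3*b)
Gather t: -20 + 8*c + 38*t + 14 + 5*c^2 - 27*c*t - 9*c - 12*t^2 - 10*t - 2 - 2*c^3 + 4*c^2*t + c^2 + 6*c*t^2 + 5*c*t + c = -2*c^3 + 6*c^2 + t^2*(6*c - 12) + t*(4*c^2 - 22*c + 28) - 8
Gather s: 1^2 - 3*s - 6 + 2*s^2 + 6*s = 2*s^2 + 3*s - 5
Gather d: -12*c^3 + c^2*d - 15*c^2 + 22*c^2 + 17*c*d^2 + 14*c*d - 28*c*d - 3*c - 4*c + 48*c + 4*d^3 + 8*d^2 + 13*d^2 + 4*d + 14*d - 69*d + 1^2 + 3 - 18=-12*c^3 + 7*c^2 + 41*c + 4*d^3 + d^2*(17*c + 21) + d*(c^2 - 14*c - 51) - 14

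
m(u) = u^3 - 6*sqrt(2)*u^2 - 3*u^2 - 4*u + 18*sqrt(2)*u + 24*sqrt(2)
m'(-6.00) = 267.28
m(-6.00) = -724.26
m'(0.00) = 21.46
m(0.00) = 33.94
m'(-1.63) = 66.87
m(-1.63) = -35.88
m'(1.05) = 0.64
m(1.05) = 44.96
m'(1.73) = -9.30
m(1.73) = 41.86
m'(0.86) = 3.92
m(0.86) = 44.53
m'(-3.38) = 133.37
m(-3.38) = -208.41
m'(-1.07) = 49.47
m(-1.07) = -3.39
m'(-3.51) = 139.04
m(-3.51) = -226.11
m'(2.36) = -16.05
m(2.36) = 33.75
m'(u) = 3*u^2 - 12*sqrt(2)*u - 6*u - 4 + 18*sqrt(2)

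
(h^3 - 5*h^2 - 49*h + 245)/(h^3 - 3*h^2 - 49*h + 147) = (h - 5)/(h - 3)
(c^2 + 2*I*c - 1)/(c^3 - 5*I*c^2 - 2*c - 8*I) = (c + I)/(c^2 - 6*I*c - 8)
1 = 1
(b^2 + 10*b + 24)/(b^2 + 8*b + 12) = (b + 4)/(b + 2)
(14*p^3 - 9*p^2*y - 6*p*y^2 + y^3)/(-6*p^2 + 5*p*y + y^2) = (-14*p^2 - 5*p*y + y^2)/(6*p + y)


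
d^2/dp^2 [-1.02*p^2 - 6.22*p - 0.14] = -2.04000000000000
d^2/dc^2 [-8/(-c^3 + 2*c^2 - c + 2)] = 16*((2 - 3*c)*(c^3 - 2*c^2 + c - 2) + (3*c^2 - 4*c + 1)^2)/(c^3 - 2*c^2 + c - 2)^3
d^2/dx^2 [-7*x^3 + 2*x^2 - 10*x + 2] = 4 - 42*x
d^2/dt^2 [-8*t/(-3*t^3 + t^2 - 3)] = 16*t*(t^2*(9*t - 2)^2 + 3*(1 - 6*t)*(3*t^3 - t^2 + 3))/(3*t^3 - t^2 + 3)^3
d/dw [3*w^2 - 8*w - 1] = 6*w - 8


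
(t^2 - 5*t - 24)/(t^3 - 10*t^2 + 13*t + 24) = (t + 3)/(t^2 - 2*t - 3)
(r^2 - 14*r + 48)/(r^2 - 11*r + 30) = (r - 8)/(r - 5)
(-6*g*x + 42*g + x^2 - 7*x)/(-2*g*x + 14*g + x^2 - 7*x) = (-6*g + x)/(-2*g + x)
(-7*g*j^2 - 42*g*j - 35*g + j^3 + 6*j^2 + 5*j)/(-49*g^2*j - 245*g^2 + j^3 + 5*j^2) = (j + 1)/(7*g + j)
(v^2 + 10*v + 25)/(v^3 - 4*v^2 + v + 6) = (v^2 + 10*v + 25)/(v^3 - 4*v^2 + v + 6)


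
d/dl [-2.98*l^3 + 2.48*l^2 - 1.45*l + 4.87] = -8.94*l^2 + 4.96*l - 1.45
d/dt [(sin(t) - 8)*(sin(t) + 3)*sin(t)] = (3*sin(t)^2 - 10*sin(t) - 24)*cos(t)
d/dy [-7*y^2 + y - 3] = 1 - 14*y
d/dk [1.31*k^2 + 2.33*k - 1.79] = 2.62*k + 2.33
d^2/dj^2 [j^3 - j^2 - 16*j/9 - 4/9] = 6*j - 2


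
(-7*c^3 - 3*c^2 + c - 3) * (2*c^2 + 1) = -14*c^5 - 6*c^4 - 5*c^3 - 9*c^2 + c - 3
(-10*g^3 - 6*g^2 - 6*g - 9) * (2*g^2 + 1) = -20*g^5 - 12*g^4 - 22*g^3 - 24*g^2 - 6*g - 9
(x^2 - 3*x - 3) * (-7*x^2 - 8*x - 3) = -7*x^4 + 13*x^3 + 42*x^2 + 33*x + 9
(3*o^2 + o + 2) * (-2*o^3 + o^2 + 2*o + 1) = -6*o^5 + o^4 + 3*o^3 + 7*o^2 + 5*o + 2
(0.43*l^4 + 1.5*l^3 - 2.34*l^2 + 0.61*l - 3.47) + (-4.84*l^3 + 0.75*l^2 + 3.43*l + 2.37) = 0.43*l^4 - 3.34*l^3 - 1.59*l^2 + 4.04*l - 1.1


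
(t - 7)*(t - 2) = t^2 - 9*t + 14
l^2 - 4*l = l*(l - 4)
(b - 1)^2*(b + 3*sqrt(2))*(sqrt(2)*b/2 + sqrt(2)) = sqrt(2)*b^4/2 + 3*b^3 - 3*sqrt(2)*b^2/2 - 9*b + sqrt(2)*b + 6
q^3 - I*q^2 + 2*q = q*(q - 2*I)*(q + I)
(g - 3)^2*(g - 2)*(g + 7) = g^4 - g^3 - 35*g^2 + 129*g - 126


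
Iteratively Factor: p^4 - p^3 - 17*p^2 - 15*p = (p + 3)*(p^3 - 4*p^2 - 5*p) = (p + 1)*(p + 3)*(p^2 - 5*p) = (p - 5)*(p + 1)*(p + 3)*(p)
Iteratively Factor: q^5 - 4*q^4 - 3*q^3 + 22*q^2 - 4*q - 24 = (q - 2)*(q^4 - 2*q^3 - 7*q^2 + 8*q + 12) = (q - 2)*(q + 2)*(q^3 - 4*q^2 + q + 6) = (q - 3)*(q - 2)*(q + 2)*(q^2 - q - 2) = (q - 3)*(q - 2)*(q + 1)*(q + 2)*(q - 2)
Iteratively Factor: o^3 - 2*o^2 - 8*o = (o + 2)*(o^2 - 4*o) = (o - 4)*(o + 2)*(o)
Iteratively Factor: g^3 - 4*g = (g - 2)*(g^2 + 2*g) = g*(g - 2)*(g + 2)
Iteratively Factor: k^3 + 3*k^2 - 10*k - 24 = (k + 4)*(k^2 - k - 6) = (k + 2)*(k + 4)*(k - 3)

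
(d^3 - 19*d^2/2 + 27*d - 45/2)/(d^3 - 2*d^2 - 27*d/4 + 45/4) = 2*(d - 5)/(2*d + 5)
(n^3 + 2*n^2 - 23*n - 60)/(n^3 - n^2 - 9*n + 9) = (n^2 - n - 20)/(n^2 - 4*n + 3)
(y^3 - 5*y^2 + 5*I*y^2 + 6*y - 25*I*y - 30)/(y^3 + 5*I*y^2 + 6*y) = (y - 5)/y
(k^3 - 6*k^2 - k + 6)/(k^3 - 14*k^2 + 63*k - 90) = (k^2 - 1)/(k^2 - 8*k + 15)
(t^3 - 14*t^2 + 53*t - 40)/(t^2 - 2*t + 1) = (t^2 - 13*t + 40)/(t - 1)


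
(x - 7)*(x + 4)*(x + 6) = x^3 + 3*x^2 - 46*x - 168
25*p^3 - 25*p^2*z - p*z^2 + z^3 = (-5*p + z)*(-p + z)*(5*p + z)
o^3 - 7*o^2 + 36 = (o - 6)*(o - 3)*(o + 2)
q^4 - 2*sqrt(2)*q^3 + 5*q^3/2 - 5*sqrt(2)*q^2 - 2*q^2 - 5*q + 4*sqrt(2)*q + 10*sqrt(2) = (q + 5/2)*(q - 2*sqrt(2))*(q - sqrt(2))*(q + sqrt(2))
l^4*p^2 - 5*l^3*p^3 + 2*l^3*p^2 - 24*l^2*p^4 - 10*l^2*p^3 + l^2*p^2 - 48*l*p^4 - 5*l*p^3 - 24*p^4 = (l - 8*p)*(l + 3*p)*(l*p + p)^2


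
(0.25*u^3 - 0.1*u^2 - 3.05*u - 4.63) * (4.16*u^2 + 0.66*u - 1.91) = 1.04*u^5 - 0.251*u^4 - 13.2315*u^3 - 21.0828*u^2 + 2.7697*u + 8.8433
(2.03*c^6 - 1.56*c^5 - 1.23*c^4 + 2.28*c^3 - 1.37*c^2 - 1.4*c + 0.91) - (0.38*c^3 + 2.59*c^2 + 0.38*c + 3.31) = 2.03*c^6 - 1.56*c^5 - 1.23*c^4 + 1.9*c^3 - 3.96*c^2 - 1.78*c - 2.4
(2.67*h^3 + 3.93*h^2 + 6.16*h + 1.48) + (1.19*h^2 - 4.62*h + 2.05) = 2.67*h^3 + 5.12*h^2 + 1.54*h + 3.53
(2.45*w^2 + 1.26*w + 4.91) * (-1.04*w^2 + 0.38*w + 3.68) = -2.548*w^4 - 0.3794*w^3 + 4.3884*w^2 + 6.5026*w + 18.0688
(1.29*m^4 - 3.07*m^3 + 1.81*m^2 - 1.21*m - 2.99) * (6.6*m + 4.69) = 8.514*m^5 - 14.2119*m^4 - 2.4523*m^3 + 0.502900000000001*m^2 - 25.4089*m - 14.0231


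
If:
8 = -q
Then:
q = -8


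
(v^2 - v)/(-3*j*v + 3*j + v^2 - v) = v/(-3*j + v)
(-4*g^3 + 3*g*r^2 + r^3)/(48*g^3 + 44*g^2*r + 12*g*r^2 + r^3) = (-2*g^2 + g*r + r^2)/(24*g^2 + 10*g*r + r^2)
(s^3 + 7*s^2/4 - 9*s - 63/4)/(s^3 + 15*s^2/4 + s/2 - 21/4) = (s - 3)/(s - 1)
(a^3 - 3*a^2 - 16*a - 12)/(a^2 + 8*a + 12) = (a^2 - 5*a - 6)/(a + 6)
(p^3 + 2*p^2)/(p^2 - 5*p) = p*(p + 2)/(p - 5)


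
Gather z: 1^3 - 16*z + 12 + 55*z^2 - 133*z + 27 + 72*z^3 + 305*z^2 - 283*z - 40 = 72*z^3 + 360*z^2 - 432*z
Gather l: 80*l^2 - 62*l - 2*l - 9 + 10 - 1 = 80*l^2 - 64*l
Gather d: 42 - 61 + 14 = -5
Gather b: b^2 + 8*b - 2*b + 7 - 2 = b^2 + 6*b + 5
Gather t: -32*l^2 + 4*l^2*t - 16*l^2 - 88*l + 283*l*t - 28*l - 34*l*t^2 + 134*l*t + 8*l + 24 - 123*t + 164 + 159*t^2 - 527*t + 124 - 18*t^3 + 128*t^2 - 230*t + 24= -48*l^2 - 108*l - 18*t^3 + t^2*(287 - 34*l) + t*(4*l^2 + 417*l - 880) + 336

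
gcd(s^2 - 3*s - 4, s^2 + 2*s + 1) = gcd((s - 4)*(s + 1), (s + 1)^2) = s + 1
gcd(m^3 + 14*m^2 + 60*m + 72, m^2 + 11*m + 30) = m + 6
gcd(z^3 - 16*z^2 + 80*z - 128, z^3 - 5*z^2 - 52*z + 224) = z^2 - 12*z + 32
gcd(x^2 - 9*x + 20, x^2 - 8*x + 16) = x - 4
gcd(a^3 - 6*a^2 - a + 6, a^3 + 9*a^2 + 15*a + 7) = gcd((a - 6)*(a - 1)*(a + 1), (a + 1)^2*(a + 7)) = a + 1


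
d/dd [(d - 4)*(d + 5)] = 2*d + 1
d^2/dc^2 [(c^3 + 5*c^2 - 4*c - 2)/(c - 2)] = 2*(c^3 - 6*c^2 + 12*c + 10)/(c^3 - 6*c^2 + 12*c - 8)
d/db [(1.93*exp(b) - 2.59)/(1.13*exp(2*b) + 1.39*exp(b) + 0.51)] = (-2.1809*exp(2*b) + 5.8534*exp(b) + 4.5844)*exp(b)/(1.2769*exp(4*b) + 3.1414*exp(3*b) + 3.0847*exp(2*b) + 1.4178*exp(b) + 0.2601)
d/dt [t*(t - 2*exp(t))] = -2*t*exp(t) + 2*t - 2*exp(t)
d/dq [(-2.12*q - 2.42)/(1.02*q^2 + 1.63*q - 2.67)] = (2.1624*q^2 + 4.9368*q + 9.605)/(1.0404*q^4 + 3.3252*q^3 - 2.7899*q^2 - 8.7042*q + 7.1289)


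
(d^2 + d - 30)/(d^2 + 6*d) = (d - 5)/d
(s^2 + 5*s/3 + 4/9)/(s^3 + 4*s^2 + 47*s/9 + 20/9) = (3*s + 1)/(3*s^2 + 8*s + 5)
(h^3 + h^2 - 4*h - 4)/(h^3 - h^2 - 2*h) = (h + 2)/h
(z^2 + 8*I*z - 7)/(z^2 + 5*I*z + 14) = (z + I)/(z - 2*I)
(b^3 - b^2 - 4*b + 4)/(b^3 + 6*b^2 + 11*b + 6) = (b^2 - 3*b + 2)/(b^2 + 4*b + 3)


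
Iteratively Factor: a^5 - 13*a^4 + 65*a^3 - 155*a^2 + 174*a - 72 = (a - 2)*(a^4 - 11*a^3 + 43*a^2 - 69*a + 36) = (a - 3)*(a - 2)*(a^3 - 8*a^2 + 19*a - 12) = (a - 3)^2*(a - 2)*(a^2 - 5*a + 4) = (a - 3)^2*(a - 2)*(a - 1)*(a - 4)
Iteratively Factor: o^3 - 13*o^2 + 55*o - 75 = (o - 5)*(o^2 - 8*o + 15) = (o - 5)^2*(o - 3)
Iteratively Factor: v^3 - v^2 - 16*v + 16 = (v - 1)*(v^2 - 16) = (v - 4)*(v - 1)*(v + 4)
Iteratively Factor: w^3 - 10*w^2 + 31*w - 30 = (w - 3)*(w^2 - 7*w + 10) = (w - 5)*(w - 3)*(w - 2)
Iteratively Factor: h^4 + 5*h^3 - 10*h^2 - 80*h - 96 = (h + 3)*(h^3 + 2*h^2 - 16*h - 32) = (h + 2)*(h + 3)*(h^2 - 16) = (h + 2)*(h + 3)*(h + 4)*(h - 4)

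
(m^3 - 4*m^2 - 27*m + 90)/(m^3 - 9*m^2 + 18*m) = (m + 5)/m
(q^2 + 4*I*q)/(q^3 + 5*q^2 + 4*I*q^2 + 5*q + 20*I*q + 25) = q*(q + 4*I)/(q^3 + q^2*(5 + 4*I) + 5*q*(1 + 4*I) + 25)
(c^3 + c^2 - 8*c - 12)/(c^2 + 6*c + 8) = (c^2 - c - 6)/(c + 4)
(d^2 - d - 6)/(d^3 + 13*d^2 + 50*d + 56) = (d - 3)/(d^2 + 11*d + 28)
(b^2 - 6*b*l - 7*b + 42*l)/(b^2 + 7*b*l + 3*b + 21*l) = (b^2 - 6*b*l - 7*b + 42*l)/(b^2 + 7*b*l + 3*b + 21*l)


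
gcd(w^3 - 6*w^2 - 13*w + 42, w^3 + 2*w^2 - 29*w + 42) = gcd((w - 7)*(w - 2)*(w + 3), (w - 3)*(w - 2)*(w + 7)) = w - 2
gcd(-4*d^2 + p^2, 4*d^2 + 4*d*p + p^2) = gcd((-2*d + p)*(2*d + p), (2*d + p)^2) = 2*d + p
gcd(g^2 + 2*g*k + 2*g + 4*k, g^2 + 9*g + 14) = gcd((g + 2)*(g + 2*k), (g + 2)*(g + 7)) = g + 2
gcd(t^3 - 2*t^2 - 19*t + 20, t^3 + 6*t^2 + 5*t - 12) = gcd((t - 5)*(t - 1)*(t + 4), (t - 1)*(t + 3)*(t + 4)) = t^2 + 3*t - 4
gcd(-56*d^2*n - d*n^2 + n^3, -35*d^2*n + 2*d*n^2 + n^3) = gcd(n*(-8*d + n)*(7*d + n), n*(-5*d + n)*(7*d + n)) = 7*d*n + n^2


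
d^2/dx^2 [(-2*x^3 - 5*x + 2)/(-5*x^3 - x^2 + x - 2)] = 2*(-10*x^6 + 405*x^5 - 345*x^4 - 52*x^3 - 288*x^2 + 60*x + 12)/(125*x^9 + 75*x^8 - 60*x^7 + 121*x^6 + 72*x^5 - 51*x^4 + 47*x^3 + 18*x^2 - 12*x + 8)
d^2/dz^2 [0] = 0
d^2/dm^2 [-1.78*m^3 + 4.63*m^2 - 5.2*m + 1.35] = 9.26 - 10.68*m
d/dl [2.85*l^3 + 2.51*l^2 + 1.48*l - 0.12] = 8.55*l^2 + 5.02*l + 1.48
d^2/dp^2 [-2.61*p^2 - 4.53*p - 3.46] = -5.22000000000000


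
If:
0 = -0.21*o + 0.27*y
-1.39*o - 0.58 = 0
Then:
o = -0.42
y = -0.32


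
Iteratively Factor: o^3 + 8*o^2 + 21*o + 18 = (o + 3)*(o^2 + 5*o + 6) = (o + 2)*(o + 3)*(o + 3)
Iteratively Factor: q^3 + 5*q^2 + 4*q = (q + 4)*(q^2 + q) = (q + 1)*(q + 4)*(q)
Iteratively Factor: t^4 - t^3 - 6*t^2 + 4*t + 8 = (t + 1)*(t^3 - 2*t^2 - 4*t + 8) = (t - 2)*(t + 1)*(t^2 - 4) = (t - 2)*(t + 1)*(t + 2)*(t - 2)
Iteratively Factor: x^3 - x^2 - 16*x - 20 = (x + 2)*(x^2 - 3*x - 10) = (x + 2)^2*(x - 5)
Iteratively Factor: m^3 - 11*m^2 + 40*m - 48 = (m - 4)*(m^2 - 7*m + 12) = (m - 4)^2*(m - 3)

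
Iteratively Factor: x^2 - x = (x - 1)*(x)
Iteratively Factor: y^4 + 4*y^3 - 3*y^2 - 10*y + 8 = (y + 4)*(y^3 - 3*y + 2) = (y - 1)*(y + 4)*(y^2 + y - 2) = (y - 1)^2*(y + 4)*(y + 2)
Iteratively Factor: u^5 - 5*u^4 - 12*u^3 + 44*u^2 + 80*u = (u)*(u^4 - 5*u^3 - 12*u^2 + 44*u + 80) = u*(u - 5)*(u^3 - 12*u - 16) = u*(u - 5)*(u - 4)*(u^2 + 4*u + 4) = u*(u - 5)*(u - 4)*(u + 2)*(u + 2)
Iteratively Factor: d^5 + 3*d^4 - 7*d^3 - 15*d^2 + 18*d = (d + 3)*(d^4 - 7*d^2 + 6*d) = (d - 1)*(d + 3)*(d^3 + d^2 - 6*d) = (d - 1)*(d + 3)^2*(d^2 - 2*d) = d*(d - 1)*(d + 3)^2*(d - 2)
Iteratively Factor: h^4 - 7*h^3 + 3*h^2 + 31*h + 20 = (h + 1)*(h^3 - 8*h^2 + 11*h + 20) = (h + 1)^2*(h^2 - 9*h + 20) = (h - 5)*(h + 1)^2*(h - 4)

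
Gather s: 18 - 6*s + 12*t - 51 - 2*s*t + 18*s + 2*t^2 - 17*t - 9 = s*(12 - 2*t) + 2*t^2 - 5*t - 42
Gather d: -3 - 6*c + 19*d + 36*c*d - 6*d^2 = -6*c - 6*d^2 + d*(36*c + 19) - 3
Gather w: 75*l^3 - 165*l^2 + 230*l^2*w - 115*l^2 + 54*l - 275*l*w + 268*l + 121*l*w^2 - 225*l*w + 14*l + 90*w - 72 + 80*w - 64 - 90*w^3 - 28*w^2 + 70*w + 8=75*l^3 - 280*l^2 + 336*l - 90*w^3 + w^2*(121*l - 28) + w*(230*l^2 - 500*l + 240) - 128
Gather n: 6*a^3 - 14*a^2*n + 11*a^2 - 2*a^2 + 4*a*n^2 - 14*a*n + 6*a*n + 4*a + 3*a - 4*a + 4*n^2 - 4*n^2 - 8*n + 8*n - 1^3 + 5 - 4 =6*a^3 + 9*a^2 + 4*a*n^2 + 3*a + n*(-14*a^2 - 8*a)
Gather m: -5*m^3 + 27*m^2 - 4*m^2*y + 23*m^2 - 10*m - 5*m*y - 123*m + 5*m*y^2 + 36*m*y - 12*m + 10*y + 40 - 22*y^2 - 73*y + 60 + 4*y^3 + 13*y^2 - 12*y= -5*m^3 + m^2*(50 - 4*y) + m*(5*y^2 + 31*y - 145) + 4*y^3 - 9*y^2 - 75*y + 100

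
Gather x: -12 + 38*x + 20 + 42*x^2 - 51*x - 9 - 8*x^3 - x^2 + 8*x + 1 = -8*x^3 + 41*x^2 - 5*x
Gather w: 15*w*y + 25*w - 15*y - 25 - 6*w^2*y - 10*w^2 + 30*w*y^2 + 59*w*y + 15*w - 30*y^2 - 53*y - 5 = w^2*(-6*y - 10) + w*(30*y^2 + 74*y + 40) - 30*y^2 - 68*y - 30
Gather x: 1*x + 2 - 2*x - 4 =-x - 2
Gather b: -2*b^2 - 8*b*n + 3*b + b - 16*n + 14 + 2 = -2*b^2 + b*(4 - 8*n) - 16*n + 16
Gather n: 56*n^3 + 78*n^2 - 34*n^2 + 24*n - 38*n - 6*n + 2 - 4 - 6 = 56*n^3 + 44*n^2 - 20*n - 8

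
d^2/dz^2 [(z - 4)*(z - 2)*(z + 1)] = 6*z - 10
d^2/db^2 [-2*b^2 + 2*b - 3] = -4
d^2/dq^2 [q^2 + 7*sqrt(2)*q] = 2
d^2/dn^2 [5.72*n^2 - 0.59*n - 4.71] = 11.4400000000000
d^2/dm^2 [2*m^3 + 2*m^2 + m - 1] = 12*m + 4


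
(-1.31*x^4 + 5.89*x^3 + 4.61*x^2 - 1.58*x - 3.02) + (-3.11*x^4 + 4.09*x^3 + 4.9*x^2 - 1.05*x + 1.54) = -4.42*x^4 + 9.98*x^3 + 9.51*x^2 - 2.63*x - 1.48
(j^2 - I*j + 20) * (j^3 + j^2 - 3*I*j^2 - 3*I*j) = j^5 + j^4 - 4*I*j^4 + 17*j^3 - 4*I*j^3 + 17*j^2 - 60*I*j^2 - 60*I*j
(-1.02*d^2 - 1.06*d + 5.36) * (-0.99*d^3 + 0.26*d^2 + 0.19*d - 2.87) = 1.0098*d^5 + 0.7842*d^4 - 5.7758*d^3 + 4.1196*d^2 + 4.0606*d - 15.3832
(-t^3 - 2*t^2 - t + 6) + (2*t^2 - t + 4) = -t^3 - 2*t + 10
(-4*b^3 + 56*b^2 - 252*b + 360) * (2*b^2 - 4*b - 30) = -8*b^5 + 128*b^4 - 608*b^3 + 48*b^2 + 6120*b - 10800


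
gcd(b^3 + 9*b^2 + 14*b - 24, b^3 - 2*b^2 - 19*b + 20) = b^2 + 3*b - 4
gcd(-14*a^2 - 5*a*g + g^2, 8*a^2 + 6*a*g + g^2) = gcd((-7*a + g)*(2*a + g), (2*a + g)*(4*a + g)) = 2*a + g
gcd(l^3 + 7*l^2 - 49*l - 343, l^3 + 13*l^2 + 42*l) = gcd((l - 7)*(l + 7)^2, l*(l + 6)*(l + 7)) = l + 7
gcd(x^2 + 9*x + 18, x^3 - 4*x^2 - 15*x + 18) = x + 3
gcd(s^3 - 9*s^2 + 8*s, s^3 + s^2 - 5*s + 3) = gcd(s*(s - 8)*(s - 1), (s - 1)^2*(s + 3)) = s - 1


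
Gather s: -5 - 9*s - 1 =-9*s - 6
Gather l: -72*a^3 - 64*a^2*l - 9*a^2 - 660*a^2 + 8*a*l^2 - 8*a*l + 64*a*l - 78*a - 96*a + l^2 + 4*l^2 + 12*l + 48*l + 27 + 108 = -72*a^3 - 669*a^2 - 174*a + l^2*(8*a + 5) + l*(-64*a^2 + 56*a + 60) + 135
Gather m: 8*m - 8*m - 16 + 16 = 0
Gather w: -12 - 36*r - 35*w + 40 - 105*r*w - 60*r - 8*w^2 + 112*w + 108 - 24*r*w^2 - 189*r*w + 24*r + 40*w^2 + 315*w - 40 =-72*r + w^2*(32 - 24*r) + w*(392 - 294*r) + 96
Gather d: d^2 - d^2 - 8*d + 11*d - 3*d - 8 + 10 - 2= 0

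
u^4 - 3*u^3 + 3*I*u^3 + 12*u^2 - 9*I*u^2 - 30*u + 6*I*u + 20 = (u - 2)*(u - 1)*(u - 2*I)*(u + 5*I)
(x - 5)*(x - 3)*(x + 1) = x^3 - 7*x^2 + 7*x + 15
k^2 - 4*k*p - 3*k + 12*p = (k - 3)*(k - 4*p)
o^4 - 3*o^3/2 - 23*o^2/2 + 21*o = o*(o - 3)*(o - 2)*(o + 7/2)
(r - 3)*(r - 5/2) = r^2 - 11*r/2 + 15/2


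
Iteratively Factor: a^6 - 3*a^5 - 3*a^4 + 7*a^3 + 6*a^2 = (a - 3)*(a^5 - 3*a^3 - 2*a^2) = a*(a - 3)*(a^4 - 3*a^2 - 2*a) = a*(a - 3)*(a + 1)*(a^3 - a^2 - 2*a) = a^2*(a - 3)*(a + 1)*(a^2 - a - 2) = a^2*(a - 3)*(a + 1)^2*(a - 2)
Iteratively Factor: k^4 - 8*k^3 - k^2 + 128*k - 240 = (k - 4)*(k^3 - 4*k^2 - 17*k + 60) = (k - 5)*(k - 4)*(k^2 + k - 12) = (k - 5)*(k - 4)*(k + 4)*(k - 3)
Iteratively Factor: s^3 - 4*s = (s + 2)*(s^2 - 2*s) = s*(s + 2)*(s - 2)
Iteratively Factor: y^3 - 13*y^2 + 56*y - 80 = (y - 5)*(y^2 - 8*y + 16) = (y - 5)*(y - 4)*(y - 4)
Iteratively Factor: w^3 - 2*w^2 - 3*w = (w - 3)*(w^2 + w) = (w - 3)*(w + 1)*(w)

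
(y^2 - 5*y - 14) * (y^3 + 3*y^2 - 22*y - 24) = y^5 - 2*y^4 - 51*y^3 + 44*y^2 + 428*y + 336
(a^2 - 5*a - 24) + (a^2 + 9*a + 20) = 2*a^2 + 4*a - 4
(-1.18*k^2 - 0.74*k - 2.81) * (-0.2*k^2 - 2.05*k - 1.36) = 0.236*k^4 + 2.567*k^3 + 3.6838*k^2 + 6.7669*k + 3.8216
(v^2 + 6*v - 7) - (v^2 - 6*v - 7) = 12*v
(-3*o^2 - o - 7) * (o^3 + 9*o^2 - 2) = -3*o^5 - 28*o^4 - 16*o^3 - 57*o^2 + 2*o + 14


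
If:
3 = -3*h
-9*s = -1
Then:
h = -1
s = 1/9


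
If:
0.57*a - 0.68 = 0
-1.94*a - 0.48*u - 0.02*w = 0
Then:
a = 1.19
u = -0.0416666666666667*w - 4.82163742690059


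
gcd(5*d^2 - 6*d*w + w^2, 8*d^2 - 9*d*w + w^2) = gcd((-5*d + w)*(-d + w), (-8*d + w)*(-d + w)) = -d + w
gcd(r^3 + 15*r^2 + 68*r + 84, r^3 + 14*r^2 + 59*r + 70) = r^2 + 9*r + 14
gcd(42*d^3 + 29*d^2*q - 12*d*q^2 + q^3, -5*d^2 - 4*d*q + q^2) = d + q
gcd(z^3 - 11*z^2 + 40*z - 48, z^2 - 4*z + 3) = z - 3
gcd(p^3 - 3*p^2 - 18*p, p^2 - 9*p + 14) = 1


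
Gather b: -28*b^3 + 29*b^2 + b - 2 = -28*b^3 + 29*b^2 + b - 2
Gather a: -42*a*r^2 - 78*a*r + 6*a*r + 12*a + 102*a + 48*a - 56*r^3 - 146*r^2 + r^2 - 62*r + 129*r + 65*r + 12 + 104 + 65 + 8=a*(-42*r^2 - 72*r + 162) - 56*r^3 - 145*r^2 + 132*r + 189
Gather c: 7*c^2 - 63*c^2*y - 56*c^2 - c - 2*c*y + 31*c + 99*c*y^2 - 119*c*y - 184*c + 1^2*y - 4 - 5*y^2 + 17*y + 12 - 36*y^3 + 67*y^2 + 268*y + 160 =c^2*(-63*y - 49) + c*(99*y^2 - 121*y - 154) - 36*y^3 + 62*y^2 + 286*y + 168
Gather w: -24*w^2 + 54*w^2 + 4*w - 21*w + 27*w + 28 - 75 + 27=30*w^2 + 10*w - 20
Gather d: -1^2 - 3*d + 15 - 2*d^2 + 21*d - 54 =-2*d^2 + 18*d - 40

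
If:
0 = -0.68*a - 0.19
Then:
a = -0.28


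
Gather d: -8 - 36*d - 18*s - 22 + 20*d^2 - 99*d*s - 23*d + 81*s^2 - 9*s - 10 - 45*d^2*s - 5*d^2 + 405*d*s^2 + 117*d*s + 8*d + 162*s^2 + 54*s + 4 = d^2*(15 - 45*s) + d*(405*s^2 + 18*s - 51) + 243*s^2 + 27*s - 36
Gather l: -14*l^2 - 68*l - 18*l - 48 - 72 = -14*l^2 - 86*l - 120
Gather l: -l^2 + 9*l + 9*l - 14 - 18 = -l^2 + 18*l - 32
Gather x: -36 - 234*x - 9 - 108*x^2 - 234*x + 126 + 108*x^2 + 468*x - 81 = 0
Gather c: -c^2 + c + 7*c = -c^2 + 8*c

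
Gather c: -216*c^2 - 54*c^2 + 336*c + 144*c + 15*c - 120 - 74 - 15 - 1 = -270*c^2 + 495*c - 210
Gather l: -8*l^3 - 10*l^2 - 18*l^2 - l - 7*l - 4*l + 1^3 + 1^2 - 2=-8*l^3 - 28*l^2 - 12*l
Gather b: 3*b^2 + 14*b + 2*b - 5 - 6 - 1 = 3*b^2 + 16*b - 12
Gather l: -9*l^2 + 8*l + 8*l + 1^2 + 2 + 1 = -9*l^2 + 16*l + 4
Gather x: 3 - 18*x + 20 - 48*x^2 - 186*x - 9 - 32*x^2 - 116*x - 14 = -80*x^2 - 320*x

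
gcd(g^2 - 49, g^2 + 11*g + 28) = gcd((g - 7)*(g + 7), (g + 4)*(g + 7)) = g + 7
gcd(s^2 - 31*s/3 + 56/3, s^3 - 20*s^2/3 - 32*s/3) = s - 8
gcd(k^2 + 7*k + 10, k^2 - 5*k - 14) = k + 2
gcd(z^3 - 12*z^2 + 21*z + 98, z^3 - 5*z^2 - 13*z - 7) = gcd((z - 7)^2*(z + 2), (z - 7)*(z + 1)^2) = z - 7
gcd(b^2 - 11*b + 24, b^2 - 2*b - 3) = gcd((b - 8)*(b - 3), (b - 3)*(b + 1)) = b - 3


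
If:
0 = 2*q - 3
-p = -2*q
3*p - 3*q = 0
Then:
No Solution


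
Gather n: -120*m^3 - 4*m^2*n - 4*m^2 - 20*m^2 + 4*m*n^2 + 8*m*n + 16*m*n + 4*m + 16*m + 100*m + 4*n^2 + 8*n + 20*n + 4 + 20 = -120*m^3 - 24*m^2 + 120*m + n^2*(4*m + 4) + n*(-4*m^2 + 24*m + 28) + 24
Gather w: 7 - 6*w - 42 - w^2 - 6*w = -w^2 - 12*w - 35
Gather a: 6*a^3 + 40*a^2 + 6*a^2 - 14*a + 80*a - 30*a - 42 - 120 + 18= 6*a^3 + 46*a^2 + 36*a - 144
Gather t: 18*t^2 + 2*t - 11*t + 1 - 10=18*t^2 - 9*t - 9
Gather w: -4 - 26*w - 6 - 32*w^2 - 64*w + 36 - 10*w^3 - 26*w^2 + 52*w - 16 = -10*w^3 - 58*w^2 - 38*w + 10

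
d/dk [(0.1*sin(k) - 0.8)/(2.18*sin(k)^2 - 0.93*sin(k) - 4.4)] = (-0.218*sin(k)^2 + 3.488*sin(k) - 1.184)*cos(k)/(4.7524*sin(k)^4 - 4.0548*sin(k)^3 - 18.3191*sin(k)^2 + 8.184*sin(k) + 19.36)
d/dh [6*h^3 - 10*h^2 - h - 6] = 18*h^2 - 20*h - 1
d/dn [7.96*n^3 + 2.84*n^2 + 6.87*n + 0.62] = 23.88*n^2 + 5.68*n + 6.87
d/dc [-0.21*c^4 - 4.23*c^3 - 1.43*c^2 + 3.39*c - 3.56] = -0.84*c^3 - 12.69*c^2 - 2.86*c + 3.39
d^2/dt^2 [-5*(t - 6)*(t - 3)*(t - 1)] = 100 - 30*t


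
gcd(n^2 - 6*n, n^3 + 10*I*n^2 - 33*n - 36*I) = 1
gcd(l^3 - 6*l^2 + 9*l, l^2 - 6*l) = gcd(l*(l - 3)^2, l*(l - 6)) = l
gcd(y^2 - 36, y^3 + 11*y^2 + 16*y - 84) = y + 6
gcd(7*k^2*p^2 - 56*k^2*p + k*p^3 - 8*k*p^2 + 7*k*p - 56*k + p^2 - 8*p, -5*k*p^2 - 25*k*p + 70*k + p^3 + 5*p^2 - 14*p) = 1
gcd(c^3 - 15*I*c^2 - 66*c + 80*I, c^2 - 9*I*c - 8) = c - 8*I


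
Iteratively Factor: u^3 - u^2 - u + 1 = (u - 1)*(u^2 - 1) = (u - 1)^2*(u + 1)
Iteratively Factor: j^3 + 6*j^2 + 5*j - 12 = (j + 3)*(j^2 + 3*j - 4) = (j - 1)*(j + 3)*(j + 4)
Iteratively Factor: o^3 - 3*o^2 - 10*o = (o)*(o^2 - 3*o - 10) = o*(o - 5)*(o + 2)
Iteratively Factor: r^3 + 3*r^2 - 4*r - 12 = (r + 3)*(r^2 - 4) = (r - 2)*(r + 3)*(r + 2)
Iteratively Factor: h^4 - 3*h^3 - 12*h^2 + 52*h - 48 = (h - 2)*(h^3 - h^2 - 14*h + 24) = (h - 3)*(h - 2)*(h^2 + 2*h - 8) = (h - 3)*(h - 2)^2*(h + 4)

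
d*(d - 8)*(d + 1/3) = d^3 - 23*d^2/3 - 8*d/3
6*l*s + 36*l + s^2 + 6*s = (6*l + s)*(s + 6)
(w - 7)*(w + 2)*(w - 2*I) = w^3 - 5*w^2 - 2*I*w^2 - 14*w + 10*I*w + 28*I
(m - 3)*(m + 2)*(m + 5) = m^3 + 4*m^2 - 11*m - 30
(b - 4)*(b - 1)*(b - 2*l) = b^3 - 2*b^2*l - 5*b^2 + 10*b*l + 4*b - 8*l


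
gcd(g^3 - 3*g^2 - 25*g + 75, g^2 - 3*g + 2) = 1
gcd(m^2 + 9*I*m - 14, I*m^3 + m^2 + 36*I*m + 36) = 1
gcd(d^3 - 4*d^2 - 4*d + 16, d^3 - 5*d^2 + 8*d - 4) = d - 2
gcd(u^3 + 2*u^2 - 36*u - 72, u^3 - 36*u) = u^2 - 36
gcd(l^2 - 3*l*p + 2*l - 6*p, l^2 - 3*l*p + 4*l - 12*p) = -l + 3*p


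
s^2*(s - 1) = s^3 - s^2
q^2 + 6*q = q*(q + 6)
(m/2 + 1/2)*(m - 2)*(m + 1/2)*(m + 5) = m^4/2 + 9*m^3/4 - 5*m^2/2 - 27*m/4 - 5/2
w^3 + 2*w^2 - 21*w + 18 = (w - 3)*(w - 1)*(w + 6)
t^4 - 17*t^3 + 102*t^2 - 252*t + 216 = (t - 6)^2*(t - 3)*(t - 2)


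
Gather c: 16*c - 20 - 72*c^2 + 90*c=-72*c^2 + 106*c - 20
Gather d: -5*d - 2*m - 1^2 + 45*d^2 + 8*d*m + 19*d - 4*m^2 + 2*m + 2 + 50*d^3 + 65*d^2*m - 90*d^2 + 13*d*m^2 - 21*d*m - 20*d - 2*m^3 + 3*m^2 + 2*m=50*d^3 + d^2*(65*m - 45) + d*(13*m^2 - 13*m - 6) - 2*m^3 - m^2 + 2*m + 1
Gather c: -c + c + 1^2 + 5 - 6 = 0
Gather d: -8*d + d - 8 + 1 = -7*d - 7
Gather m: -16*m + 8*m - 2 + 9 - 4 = 3 - 8*m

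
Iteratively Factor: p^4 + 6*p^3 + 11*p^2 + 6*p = (p + 1)*(p^3 + 5*p^2 + 6*p) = (p + 1)*(p + 2)*(p^2 + 3*p) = p*(p + 1)*(p + 2)*(p + 3)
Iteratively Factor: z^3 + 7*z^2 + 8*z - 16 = (z + 4)*(z^2 + 3*z - 4) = (z - 1)*(z + 4)*(z + 4)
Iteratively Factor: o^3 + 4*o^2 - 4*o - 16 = (o - 2)*(o^2 + 6*o + 8) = (o - 2)*(o + 2)*(o + 4)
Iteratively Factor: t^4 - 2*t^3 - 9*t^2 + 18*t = (t - 2)*(t^3 - 9*t) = (t - 3)*(t - 2)*(t^2 + 3*t) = (t - 3)*(t - 2)*(t + 3)*(t)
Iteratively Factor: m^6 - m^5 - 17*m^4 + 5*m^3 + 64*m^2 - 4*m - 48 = (m - 1)*(m^5 - 17*m^3 - 12*m^2 + 52*m + 48) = (m - 1)*(m + 3)*(m^4 - 3*m^3 - 8*m^2 + 12*m + 16) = (m - 2)*(m - 1)*(m + 3)*(m^3 - m^2 - 10*m - 8) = (m - 2)*(m - 1)*(m + 2)*(m + 3)*(m^2 - 3*m - 4) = (m - 2)*(m - 1)*(m + 1)*(m + 2)*(m + 3)*(m - 4)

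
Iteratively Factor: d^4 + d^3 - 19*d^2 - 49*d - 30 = (d + 1)*(d^3 - 19*d - 30) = (d + 1)*(d + 2)*(d^2 - 2*d - 15) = (d + 1)*(d + 2)*(d + 3)*(d - 5)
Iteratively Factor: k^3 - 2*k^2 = (k)*(k^2 - 2*k) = k^2*(k - 2)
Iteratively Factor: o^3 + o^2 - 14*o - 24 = (o + 2)*(o^2 - o - 12) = (o + 2)*(o + 3)*(o - 4)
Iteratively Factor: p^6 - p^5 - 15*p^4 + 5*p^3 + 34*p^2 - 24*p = (p + 2)*(p^5 - 3*p^4 - 9*p^3 + 23*p^2 - 12*p) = (p - 1)*(p + 2)*(p^4 - 2*p^3 - 11*p^2 + 12*p) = p*(p - 1)*(p + 2)*(p^3 - 2*p^2 - 11*p + 12) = p*(p - 4)*(p - 1)*(p + 2)*(p^2 + 2*p - 3) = p*(p - 4)*(p - 1)^2*(p + 2)*(p + 3)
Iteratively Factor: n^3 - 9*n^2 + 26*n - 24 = (n - 3)*(n^2 - 6*n + 8) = (n - 4)*(n - 3)*(n - 2)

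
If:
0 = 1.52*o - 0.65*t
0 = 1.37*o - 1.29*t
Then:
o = 0.00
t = 0.00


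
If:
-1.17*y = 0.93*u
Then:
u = -1.25806451612903*y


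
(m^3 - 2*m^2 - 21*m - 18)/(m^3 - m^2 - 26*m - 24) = (m + 3)/(m + 4)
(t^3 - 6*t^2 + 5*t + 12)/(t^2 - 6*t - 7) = (t^2 - 7*t + 12)/(t - 7)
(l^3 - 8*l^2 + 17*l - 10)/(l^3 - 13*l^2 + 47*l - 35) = (l - 2)/(l - 7)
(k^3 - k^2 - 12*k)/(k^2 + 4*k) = (k^2 - k - 12)/(k + 4)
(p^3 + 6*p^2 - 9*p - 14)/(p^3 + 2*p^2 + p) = (p^2 + 5*p - 14)/(p*(p + 1))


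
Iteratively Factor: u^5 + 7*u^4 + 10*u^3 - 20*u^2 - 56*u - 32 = (u - 2)*(u^4 + 9*u^3 + 28*u^2 + 36*u + 16) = (u - 2)*(u + 1)*(u^3 + 8*u^2 + 20*u + 16) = (u - 2)*(u + 1)*(u + 4)*(u^2 + 4*u + 4) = (u - 2)*(u + 1)*(u + 2)*(u + 4)*(u + 2)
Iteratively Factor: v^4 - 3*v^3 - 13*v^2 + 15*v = (v - 1)*(v^3 - 2*v^2 - 15*v) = v*(v - 1)*(v^2 - 2*v - 15) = v*(v - 5)*(v - 1)*(v + 3)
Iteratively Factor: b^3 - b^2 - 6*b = (b)*(b^2 - b - 6) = b*(b + 2)*(b - 3)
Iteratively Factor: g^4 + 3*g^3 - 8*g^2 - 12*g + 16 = (g - 1)*(g^3 + 4*g^2 - 4*g - 16) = (g - 1)*(g + 4)*(g^2 - 4) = (g - 2)*(g - 1)*(g + 4)*(g + 2)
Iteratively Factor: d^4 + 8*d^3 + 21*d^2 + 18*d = (d)*(d^3 + 8*d^2 + 21*d + 18) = d*(d + 2)*(d^2 + 6*d + 9) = d*(d + 2)*(d + 3)*(d + 3)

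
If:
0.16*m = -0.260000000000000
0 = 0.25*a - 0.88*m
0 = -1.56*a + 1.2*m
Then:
No Solution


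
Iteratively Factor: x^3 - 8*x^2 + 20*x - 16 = (x - 2)*(x^2 - 6*x + 8) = (x - 4)*(x - 2)*(x - 2)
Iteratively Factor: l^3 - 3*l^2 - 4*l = (l)*(l^2 - 3*l - 4) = l*(l + 1)*(l - 4)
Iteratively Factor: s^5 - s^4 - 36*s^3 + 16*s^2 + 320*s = (s)*(s^4 - s^3 - 36*s^2 + 16*s + 320) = s*(s - 5)*(s^3 + 4*s^2 - 16*s - 64) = s*(s - 5)*(s - 4)*(s^2 + 8*s + 16) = s*(s - 5)*(s - 4)*(s + 4)*(s + 4)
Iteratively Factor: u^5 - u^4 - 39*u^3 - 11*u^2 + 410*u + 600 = (u - 5)*(u^4 + 4*u^3 - 19*u^2 - 106*u - 120) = (u - 5)*(u + 3)*(u^3 + u^2 - 22*u - 40) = (u - 5)^2*(u + 3)*(u^2 + 6*u + 8) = (u - 5)^2*(u + 3)*(u + 4)*(u + 2)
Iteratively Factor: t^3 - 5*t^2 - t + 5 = (t + 1)*(t^2 - 6*t + 5) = (t - 5)*(t + 1)*(t - 1)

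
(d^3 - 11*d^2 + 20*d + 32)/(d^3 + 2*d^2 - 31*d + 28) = (d^2 - 7*d - 8)/(d^2 + 6*d - 7)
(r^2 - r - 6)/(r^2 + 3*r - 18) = (r + 2)/(r + 6)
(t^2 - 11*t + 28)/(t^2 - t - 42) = (t - 4)/(t + 6)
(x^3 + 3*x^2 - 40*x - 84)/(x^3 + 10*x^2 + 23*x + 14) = (x - 6)/(x + 1)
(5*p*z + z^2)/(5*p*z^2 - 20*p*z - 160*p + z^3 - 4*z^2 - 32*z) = z/(z^2 - 4*z - 32)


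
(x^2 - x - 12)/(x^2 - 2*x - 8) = (x + 3)/(x + 2)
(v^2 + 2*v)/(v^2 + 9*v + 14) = v/(v + 7)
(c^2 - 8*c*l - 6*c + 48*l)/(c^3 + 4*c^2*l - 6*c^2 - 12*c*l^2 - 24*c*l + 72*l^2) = (c - 8*l)/(c^2 + 4*c*l - 12*l^2)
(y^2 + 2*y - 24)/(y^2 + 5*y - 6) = (y - 4)/(y - 1)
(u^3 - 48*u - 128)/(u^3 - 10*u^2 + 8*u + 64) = (u^2 + 8*u + 16)/(u^2 - 2*u - 8)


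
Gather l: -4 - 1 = -5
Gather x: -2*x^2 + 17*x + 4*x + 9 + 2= -2*x^2 + 21*x + 11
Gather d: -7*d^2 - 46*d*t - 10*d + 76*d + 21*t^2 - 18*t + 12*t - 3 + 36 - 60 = -7*d^2 + d*(66 - 46*t) + 21*t^2 - 6*t - 27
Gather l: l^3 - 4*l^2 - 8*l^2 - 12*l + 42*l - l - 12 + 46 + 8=l^3 - 12*l^2 + 29*l + 42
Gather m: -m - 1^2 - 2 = -m - 3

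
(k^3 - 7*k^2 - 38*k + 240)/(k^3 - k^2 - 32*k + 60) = (k - 8)/(k - 2)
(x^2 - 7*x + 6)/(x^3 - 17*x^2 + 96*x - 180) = (x - 1)/(x^2 - 11*x + 30)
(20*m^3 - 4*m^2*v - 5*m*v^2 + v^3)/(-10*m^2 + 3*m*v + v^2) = (-10*m^2 - 3*m*v + v^2)/(5*m + v)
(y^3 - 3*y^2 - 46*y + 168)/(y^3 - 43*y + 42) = (y - 4)/(y - 1)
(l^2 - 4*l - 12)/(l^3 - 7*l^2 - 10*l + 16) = (l - 6)/(l^2 - 9*l + 8)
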